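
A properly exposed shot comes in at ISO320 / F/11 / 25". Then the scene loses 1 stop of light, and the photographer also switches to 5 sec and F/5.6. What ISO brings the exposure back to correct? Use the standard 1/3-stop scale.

ISO 800

Scene light: 1 stop darker.
Shutter speed: 25 → 20 → 15 → 13 → 10 → 8 → 6 → 5 — 2 1/3 stops shorter (darker).
Aperture: f/11 → f/10 → f/9 → f/8 → f/7.1 → f/6.3 → f/5.6 — 2 stops opened up (brighter).
Net so far: 1 1/3 stops darker. ISO: 320 → 400 → 500 → 640 → 800.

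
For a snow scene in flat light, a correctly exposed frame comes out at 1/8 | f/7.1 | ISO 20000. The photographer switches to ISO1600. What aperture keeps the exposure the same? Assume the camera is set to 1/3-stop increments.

ISO: 20000 → 16000 → 12800 → 10000 → 8000 → 6400 → 5000 → 4000 → 3200 → 2500 → 2000 → 1600 — 3 2/3 stops lower (darker).
Need 3 2/3 stops brighter from the aperture: f/7.1 → f/6.3 → f/5.6 → f/5 → f/4.5 → f/4 → f/3.5 → f/3.2 → f/2.8 → f/2.5 → f/2.2 → f/2.

f/2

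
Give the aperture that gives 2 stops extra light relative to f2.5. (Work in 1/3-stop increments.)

f/1.2

Aperture: f/2.5 → f/2.2 → f/2 → f/1.8 → f/1.6 → f/1.4 → f/1.2 — 2 stops opened up (brighter).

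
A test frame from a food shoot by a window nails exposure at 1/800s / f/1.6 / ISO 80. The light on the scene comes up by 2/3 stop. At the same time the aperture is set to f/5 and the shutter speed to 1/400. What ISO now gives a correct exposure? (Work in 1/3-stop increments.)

Scene light: 2/3 stop brighter.
Aperture: f/1.6 → f/1.8 → f/2 → f/2.2 → f/2.5 → f/2.8 → f/3.2 → f/3.5 → f/4 → f/4.5 → f/5 — 3 1/3 stops smaller aperture (darker).
Shutter speed: 1/800 → 1/640 → 1/500 → 1/400 — 1 stop slower (brighter).
Net so far: 1 2/3 stops darker. ISO: 80 → 100 → 125 → 160 → 200 → 250.

ISO 250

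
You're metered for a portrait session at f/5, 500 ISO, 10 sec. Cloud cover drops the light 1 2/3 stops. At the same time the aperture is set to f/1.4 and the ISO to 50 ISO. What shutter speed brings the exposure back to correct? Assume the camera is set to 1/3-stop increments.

Scene light: 1 2/3 stops darker.
Aperture: f/5 → f/4.5 → f/4 → f/3.5 → f/3.2 → f/2.8 → f/2.5 → f/2.2 → f/2 → f/1.8 → f/1.6 → f/1.4 — 3 2/3 stops opened up (brighter).
ISO: 500 → 400 → 320 → 250 → 200 → 160 → 125 → 100 → 80 → 64 → 50 — 3 1/3 stops dropped (darker).
Net so far: 1 1/3 stops darker. Shutter speed: 10 → 13 → 15 → 20 → 25.

25 s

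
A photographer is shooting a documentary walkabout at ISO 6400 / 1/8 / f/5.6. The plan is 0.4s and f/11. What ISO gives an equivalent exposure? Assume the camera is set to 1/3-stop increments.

Shutter speed: 1/8 → 1/6 → 1/5 → 1/4 → 0.3 → 0.4 — 1 2/3 stops slower (brighter).
Aperture: f/5.6 → f/6.3 → f/7.1 → f/8 → f/9 → f/10 → f/11 — 2 stops narrower (darker).
Net change so far: 1/3 stop darker. Offset with the ISO: 6400 → 8000.

ISO 8000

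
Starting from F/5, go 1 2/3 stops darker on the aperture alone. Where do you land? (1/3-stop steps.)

Aperture: f/5 → f/5.6 → f/6.3 → f/7.1 → f/8 → f/9 — 1 2/3 stops stopped down (darker).

f/9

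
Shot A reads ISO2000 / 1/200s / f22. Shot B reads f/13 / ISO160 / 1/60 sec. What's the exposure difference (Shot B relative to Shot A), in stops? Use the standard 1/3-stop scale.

1/3 stop darker

Aperture: f/22 → f/20 → f/18 → f/16 → f/14 → f/13 — 1 2/3 stops opened up (brighter).
Shutter speed: 1/200 → 1/160 → 1/125 → 1/100 → 1/80 → 1/60 — 1 2/3 stops slower (brighter).
ISO: 2000 → 1600 → 1250 → 1000 → 800 → 640 → 500 → 400 → 320 → 250 → 200 → 160 — 3 2/3 stops dropped (darker).
Net: +1 2/3 +1 2/3 −3 2/3 = −1/3 stops.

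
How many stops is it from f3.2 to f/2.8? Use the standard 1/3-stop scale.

1/3 stop

f/3.2 → f/2.8 — count the steps: 1 third-stops = 1/3 stop.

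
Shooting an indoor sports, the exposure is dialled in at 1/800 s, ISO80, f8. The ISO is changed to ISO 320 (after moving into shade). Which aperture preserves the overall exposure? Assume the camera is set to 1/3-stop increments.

f/16

ISO: 80 → 100 → 125 → 160 → 200 → 250 → 320 — 2 stops raised (brighter).
Need 2 stops darker from the aperture: f/8 → f/9 → f/10 → f/11 → f/13 → f/14 → f/16.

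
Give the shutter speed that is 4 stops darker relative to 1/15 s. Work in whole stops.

1/250s

Shutter speed: 1/15 → 1/30 → 1/60 → 1/125 → 1/250 — 4 stops faster (darker).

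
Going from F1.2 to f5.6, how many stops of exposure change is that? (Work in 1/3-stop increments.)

4 1/3 stops

f/1.2 → f/1.4 → f/1.6 → f/1.8 → f/2 → f/2.2 → f/2.5 → f/2.8 → f/3.2 → f/3.5 → f/4 → f/4.5 → f/5 → f/5.6 — count the steps: 13 third-stops = 4 1/3 stops.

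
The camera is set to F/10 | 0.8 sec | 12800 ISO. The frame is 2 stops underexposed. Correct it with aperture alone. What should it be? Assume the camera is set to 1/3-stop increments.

Underexposed by 2 stops → need 2 stops brighter.
Aperture: f/10 → f/9 → f/8 → f/7.1 → f/6.3 → f/5.6 → f/5.

f/5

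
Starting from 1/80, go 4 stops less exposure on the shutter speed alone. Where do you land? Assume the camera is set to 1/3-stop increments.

1/1250s

Shutter speed: 1/80 → 1/100 → 1/125 → 1/160 → 1/200 → 1/250 → 1/320 → 1/400 → 1/500 → 1/640 → 1/800 → 1/1000 → 1/1250 — 4 stops faster (darker).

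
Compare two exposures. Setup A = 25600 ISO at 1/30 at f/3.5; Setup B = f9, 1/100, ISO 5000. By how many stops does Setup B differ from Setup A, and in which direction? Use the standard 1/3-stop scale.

Aperture: f/3.5 → f/4 → f/4.5 → f/5 → f/5.6 → f/6.3 → f/7.1 → f/8 → f/9 — 2 2/3 stops narrower (darker).
Shutter speed: 1/30 → 1/40 → 1/50 → 1/60 → 1/80 → 1/100 — 1 2/3 stops shorter (darker).
ISO: 25600 → 20000 → 16000 → 12800 → 10000 → 8000 → 6400 → 5000 — 2 1/3 stops lower (darker).
Net: −2 2/3 −1 2/3 −2 1/3 = −6 2/3 stops.

6 2/3 stops darker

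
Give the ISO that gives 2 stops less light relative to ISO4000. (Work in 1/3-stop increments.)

ISO 1000

ISO: 4000 → 3200 → 2500 → 2000 → 1600 → 1250 → 1000 — 2 stops dropped (darker).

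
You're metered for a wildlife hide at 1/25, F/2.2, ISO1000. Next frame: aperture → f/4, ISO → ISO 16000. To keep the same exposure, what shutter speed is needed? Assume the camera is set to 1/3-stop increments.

1/125s

Aperture: f/2.2 → f/2.5 → f/2.8 → f/3.2 → f/3.5 → f/4 — 1 2/3 stops stopped down (darker).
ISO: 1000 → 1250 → 1600 → 2000 → 2500 → 3200 → 4000 → 5000 → 6400 → 8000 → 10000 → 12800 → 16000 — 4 stops raised (brighter).
Net change so far: 2 1/3 stops brighter. Offset with the shutter speed: 1/25 → 1/30 → 1/40 → 1/50 → 1/60 → 1/80 → 1/100 → 1/125.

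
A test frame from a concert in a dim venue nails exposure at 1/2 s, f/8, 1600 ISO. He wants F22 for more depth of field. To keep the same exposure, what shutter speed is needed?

4 s

Aperture: f/8 → f/11 → f/16 → f/22 — 3 stops smaller aperture (darker).
Need 3 stops brighter from the shutter speed: 1/2 → 1 → 2 → 4.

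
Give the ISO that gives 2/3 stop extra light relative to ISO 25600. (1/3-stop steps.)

ISO: 25600 → 32000 → 40000 — 2/3 stop higher (brighter).

ISO 40000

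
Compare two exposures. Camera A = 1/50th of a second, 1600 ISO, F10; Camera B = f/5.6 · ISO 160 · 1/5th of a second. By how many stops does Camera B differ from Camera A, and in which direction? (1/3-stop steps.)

1 2/3 stops brighter

Aperture: f/10 → f/9 → f/8 → f/7.1 → f/6.3 → f/5.6 — 1 2/3 stops larger aperture (brighter).
Shutter speed: 1/50 → 1/40 → 1/30 → 1/25 → 1/20 → 1/15 → 1/13 → 1/10 → 1/8 → 1/6 → 1/5 — 3 1/3 stops longer (brighter).
ISO: 1600 → 1250 → 1000 → 800 → 640 → 500 → 400 → 320 → 250 → 200 → 160 — 3 1/3 stops dropped (darker).
Net: +1 2/3 +3 1/3 −3 1/3 = +1 2/3 stops.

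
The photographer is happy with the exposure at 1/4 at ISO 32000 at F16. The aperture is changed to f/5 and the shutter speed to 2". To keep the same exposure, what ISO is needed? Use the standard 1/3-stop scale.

Aperture: f/16 → f/14 → f/13 → f/11 → f/10 → f/9 → f/8 → f/7.1 → f/6.3 → f/5.6 → f/5 — 3 1/3 stops opened up (brighter).
Shutter speed: 1/4 → 0.3 → 0.4 → 0.5 → 0.6 → 0.8 → 1 → 1.3 → 1.6 → 2 — 3 stops slower (brighter).
Net change so far: 6 1/3 stops brighter. Offset with the ISO: 32000 → 25600 → 20000 → 16000 → 12800 → 10000 → 8000 → 6400 → 5000 → 4000 → 3200 → 2500 → 2000 → 1600 → 1250 → 1000 → 800 → 640 → 500 → 400.

ISO 400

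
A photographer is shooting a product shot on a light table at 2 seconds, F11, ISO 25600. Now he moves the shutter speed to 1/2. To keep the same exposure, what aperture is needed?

f/5.6

Shutter speed: 2 → 1 → 1/2 — 2 stops faster (darker).
Need 2 stops brighter from the aperture: f/11 → f/8 → f/5.6.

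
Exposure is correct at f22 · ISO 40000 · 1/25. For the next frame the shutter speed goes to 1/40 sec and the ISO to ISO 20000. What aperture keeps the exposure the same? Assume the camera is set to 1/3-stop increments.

f/13

Shutter speed: 1/25 → 1/30 → 1/40 — 2/3 stop shorter (darker).
ISO: 40000 → 32000 → 25600 → 20000 — 1 stop dropped (darker).
Net change so far: 1 2/3 stops darker. Offset with the aperture: f/22 → f/20 → f/18 → f/16 → f/14 → f/13.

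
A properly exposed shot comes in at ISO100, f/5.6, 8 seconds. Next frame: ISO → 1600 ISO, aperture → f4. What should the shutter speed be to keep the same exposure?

1/4s

ISO: 100 → 200 → 400 → 800 → 1600 — 4 stops higher (brighter).
Aperture: f/5.6 → f/4 — 1 stop wider (brighter).
Net change so far: 5 stops brighter. Offset with the shutter speed: 8 → 4 → 2 → 1 → 1/2 → 1/4.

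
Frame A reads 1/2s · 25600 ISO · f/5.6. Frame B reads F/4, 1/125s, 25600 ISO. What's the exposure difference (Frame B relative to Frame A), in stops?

5 stops darker

Aperture: f/5.6 → f/4 — 1 stop opened up (brighter).
Shutter speed: 1/2 → 1/4 → 1/8 → 1/15 → 1/30 → 1/60 → 1/125 — 6 stops shorter (darker).
ISO: unchanged.
Net: +1 −6 = −5 stops.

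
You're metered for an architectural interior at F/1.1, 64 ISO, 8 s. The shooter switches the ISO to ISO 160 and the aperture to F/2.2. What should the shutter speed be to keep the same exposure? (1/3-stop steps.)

13 s

ISO: 64 → 80 → 100 → 125 → 160 — 1 1/3 stops raised (brighter).
Aperture: f/1.1 → f/1.2 → f/1.4 → f/1.6 → f/1.8 → f/2 → f/2.2 — 2 stops smaller aperture (darker).
Net change so far: 2/3 stop darker. Offset with the shutter speed: 8 → 10 → 13.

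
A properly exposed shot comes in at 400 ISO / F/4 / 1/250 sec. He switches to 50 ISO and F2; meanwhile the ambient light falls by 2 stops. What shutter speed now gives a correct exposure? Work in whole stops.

1/30s

Scene light: 2 stops darker.
ISO: 400 → 200 → 100 → 50 — 3 stops dropped (darker).
Aperture: f/4 → f/2.8 → f/2 — 2 stops opened up (brighter).
Net so far: 3 stops darker. Shutter speed: 1/250 → 1/125 → 1/60 → 1/30.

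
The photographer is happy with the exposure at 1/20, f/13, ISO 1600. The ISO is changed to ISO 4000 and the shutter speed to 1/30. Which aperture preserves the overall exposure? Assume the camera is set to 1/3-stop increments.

ISO: 1600 → 2000 → 2500 → 3200 → 4000 — 1 1/3 stops raised (brighter).
Shutter speed: 1/20 → 1/25 → 1/30 — 2/3 stop faster (darker).
Net change so far: 2/3 stop brighter. Offset with the aperture: f/13 → f/14 → f/16.

f/16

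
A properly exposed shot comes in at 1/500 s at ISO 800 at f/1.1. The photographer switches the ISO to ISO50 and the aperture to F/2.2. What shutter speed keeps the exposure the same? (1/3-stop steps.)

1/8s

ISO: 800 → 640 → 500 → 400 → 320 → 250 → 200 → 160 → 125 → 100 → 80 → 64 → 50 — 4 stops dropped (darker).
Aperture: f/1.1 → f/1.2 → f/1.4 → f/1.6 → f/1.8 → f/2 → f/2.2 — 2 stops smaller aperture (darker).
Net change so far: 6 stops darker. Offset with the shutter speed: 1/500 → 1/400 → 1/320 → 1/250 → 1/200 → 1/160 → 1/125 → 1/100 → 1/80 → 1/60 → 1/50 → 1/40 → 1/30 → 1/25 → 1/20 → 1/15 → 1/13 → 1/10 → 1/8.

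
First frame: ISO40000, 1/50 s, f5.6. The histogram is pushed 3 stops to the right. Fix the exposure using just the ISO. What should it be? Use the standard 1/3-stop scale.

Overexposed by 3 stops → need 3 stops darker.
ISO: 40000 → 32000 → 25600 → 20000 → 16000 → 12800 → 10000 → 8000 → 6400 → 5000.

ISO 5000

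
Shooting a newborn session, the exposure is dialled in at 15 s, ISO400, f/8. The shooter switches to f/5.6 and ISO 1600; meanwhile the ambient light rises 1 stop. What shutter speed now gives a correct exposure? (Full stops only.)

1 s

Scene light: 1 stop brighter.
Aperture: f/8 → f/5.6 — 1 stop opened up (brighter).
ISO: 400 → 800 → 1600 — 2 stops raised (brighter).
Net so far: 4 stops brighter. Shutter speed: 15 → 8 → 4 → 2 → 1.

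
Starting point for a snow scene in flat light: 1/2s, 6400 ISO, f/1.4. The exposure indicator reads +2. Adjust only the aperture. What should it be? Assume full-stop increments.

Overexposed by 2 stops → need 2 stops darker.
Aperture: f/1.4 → f/2 → f/2.8.

f/2.8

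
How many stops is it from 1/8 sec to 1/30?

1/8 → 1/15 → 1/30 — count the steps: 2 stops.

2 stops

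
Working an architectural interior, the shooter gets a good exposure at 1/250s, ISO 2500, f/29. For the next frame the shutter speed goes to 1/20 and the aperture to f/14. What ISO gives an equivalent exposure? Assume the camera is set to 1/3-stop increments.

Shutter speed: 1/250 → 1/200 → 1/160 → 1/125 → 1/100 → 1/80 → 1/60 → 1/50 → 1/40 → 1/30 → 1/25 → 1/20 — 3 2/3 stops longer (brighter).
Aperture: f/29 → f/25 → f/22 → f/20 → f/18 → f/16 → f/14 — 2 stops opened up (brighter).
Net change so far: 5 2/3 stops brighter. Offset with the ISO: 2500 → 2000 → 1600 → 1250 → 1000 → 800 → 640 → 500 → 400 → 320 → 250 → 200 → 160 → 125 → 100 → 80 → 64 → 50.

ISO 50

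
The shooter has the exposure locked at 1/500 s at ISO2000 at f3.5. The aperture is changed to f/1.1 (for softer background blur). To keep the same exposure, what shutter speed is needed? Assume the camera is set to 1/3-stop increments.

1/5000s

Aperture: f/3.5 → f/3.2 → f/2.8 → f/2.5 → f/2.2 → f/2 → f/1.8 → f/1.6 → f/1.4 → f/1.2 → f/1.1 — 3 1/3 stops wider (brighter).
Need 3 1/3 stops darker from the shutter speed: 1/500 → 1/640 → 1/800 → 1/1000 → 1/1250 → 1/1600 → 1/2000 → 1/2500 → 1/3200 → 1/4000 → 1/5000.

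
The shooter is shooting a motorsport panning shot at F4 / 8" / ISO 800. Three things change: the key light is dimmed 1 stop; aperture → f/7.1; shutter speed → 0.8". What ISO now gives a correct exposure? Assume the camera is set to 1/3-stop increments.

Scene light: 1 stop darker.
Aperture: f/4 → f/4.5 → f/5 → f/5.6 → f/6.3 → f/7.1 — 1 2/3 stops narrower (darker).
Shutter speed: 8 → 6 → 5 → 4 → 3.2 → 2.5 → 2 → 1.6 → 1.3 → 1 → 0.8 — 3 1/3 stops shorter (darker).
Net so far: 6 stops darker. ISO: 800 → 1000 → 1250 → 1600 → 2000 → 2500 → 3200 → 4000 → 5000 → 6400 → 8000 → 10000 → 12800 → 16000 → 20000 → 25600 → 32000 → 40000 → 51200.

ISO 51200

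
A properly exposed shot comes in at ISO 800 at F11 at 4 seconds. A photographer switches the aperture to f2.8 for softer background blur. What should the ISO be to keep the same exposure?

ISO 50

Aperture: f/11 → f/8 → f/5.6 → f/4 → f/2.8 — 4 stops larger aperture (brighter).
Need 4 stops darker from the ISO: 800 → 400 → 200 → 100 → 50.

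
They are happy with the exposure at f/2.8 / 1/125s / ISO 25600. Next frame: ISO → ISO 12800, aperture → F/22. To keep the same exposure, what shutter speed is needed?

1 s

ISO: 25600 → 12800 — 1 stop dropped (darker).
Aperture: f/2.8 → f/4 → f/5.6 → f/8 → f/11 → f/16 → f/22 — 6 stops stopped down (darker).
Net change so far: 7 stops darker. Offset with the shutter speed: 1/125 → 1/60 → 1/30 → 1/15 → 1/8 → 1/4 → 1/2 → 1.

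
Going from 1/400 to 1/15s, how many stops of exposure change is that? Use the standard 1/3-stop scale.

4 2/3 stops

1/400 → 1/320 → 1/250 → 1/200 → 1/160 → 1/125 → 1/100 → 1/80 → 1/60 → 1/50 → 1/40 → 1/30 → 1/25 → 1/20 → 1/15 — count the steps: 14 third-stops = 4 2/3 stops.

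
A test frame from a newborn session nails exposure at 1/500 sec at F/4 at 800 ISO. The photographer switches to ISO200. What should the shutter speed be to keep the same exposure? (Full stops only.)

1/125s

ISO: 800 → 400 → 200 — 2 stops lower (darker).
Need 2 stops brighter from the shutter speed: 1/500 → 1/250 → 1/125.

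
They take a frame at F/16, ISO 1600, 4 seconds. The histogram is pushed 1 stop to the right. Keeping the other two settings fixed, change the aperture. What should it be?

f/22

Overexposed by 1 stop → need 1 stop darker.
Aperture: f/16 → f/22.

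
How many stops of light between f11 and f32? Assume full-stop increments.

3 stops

f/11 → f/16 → f/22 → f/32 — count the steps: 3 stops.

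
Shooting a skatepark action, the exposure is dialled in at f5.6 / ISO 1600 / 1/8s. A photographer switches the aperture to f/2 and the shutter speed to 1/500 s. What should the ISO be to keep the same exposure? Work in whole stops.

ISO 12800

Aperture: f/5.6 → f/4 → f/2.8 → f/2 — 3 stops wider (brighter).
Shutter speed: 1/8 → 1/15 → 1/30 → 1/60 → 1/125 → 1/250 → 1/500 — 6 stops faster (darker).
Net change so far: 3 stops darker. Offset with the ISO: 1600 → 3200 → 6400 → 12800.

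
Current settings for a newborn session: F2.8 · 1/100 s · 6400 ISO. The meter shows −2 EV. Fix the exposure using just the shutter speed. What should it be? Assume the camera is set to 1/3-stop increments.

Underexposed by 2 stops → need 2 stops brighter.
Shutter speed: 1/100 → 1/80 → 1/60 → 1/50 → 1/40 → 1/30 → 1/25.

1/25s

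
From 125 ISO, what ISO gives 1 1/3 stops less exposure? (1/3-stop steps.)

ISO 50

ISO: 125 → 100 → 80 → 64 → 50 — 1 1/3 stops dropped (darker).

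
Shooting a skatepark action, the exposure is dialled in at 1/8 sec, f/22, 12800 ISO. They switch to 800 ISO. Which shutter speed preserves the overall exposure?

ISO: 12800 → 6400 → 3200 → 1600 → 800 — 4 stops lower (darker).
Need 4 stops brighter from the shutter speed: 1/8 → 1/4 → 1/2 → 1 → 2.

2 s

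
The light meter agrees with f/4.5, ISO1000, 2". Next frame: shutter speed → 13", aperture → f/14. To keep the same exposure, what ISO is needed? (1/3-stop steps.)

ISO 1600

Shutter speed: 2 → 2.5 → 3.2 → 4 → 5 → 6 → 8 → 10 → 13 — 2 2/3 stops slower (brighter).
Aperture: f/4.5 → f/5 → f/5.6 → f/6.3 → f/7.1 → f/8 → f/9 → f/10 → f/11 → f/13 → f/14 — 3 1/3 stops narrower (darker).
Net change so far: 2/3 stop darker. Offset with the ISO: 1000 → 1250 → 1600.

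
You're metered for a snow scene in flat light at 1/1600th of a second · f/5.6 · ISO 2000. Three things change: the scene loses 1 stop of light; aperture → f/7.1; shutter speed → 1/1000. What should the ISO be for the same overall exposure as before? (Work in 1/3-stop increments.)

Scene light: 1 stop darker.
Aperture: f/5.6 → f/6.3 → f/7.1 — 2/3 stop smaller aperture (darker).
Shutter speed: 1/1600 → 1/1250 → 1/1000 — 2/3 stop longer (brighter).
Net so far: 1 stop darker. ISO: 2000 → 2500 → 3200 → 4000.

ISO 4000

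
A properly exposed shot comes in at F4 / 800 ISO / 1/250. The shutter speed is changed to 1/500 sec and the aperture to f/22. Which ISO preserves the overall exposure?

Shutter speed: 1/250 → 1/500 — 1 stop shorter (darker).
Aperture: f/4 → f/5.6 → f/8 → f/11 → f/16 → f/22 — 5 stops stopped down (darker).
Net change so far: 6 stops darker. Offset with the ISO: 800 → 1600 → 3200 → 6400 → 12800 → 25600 → 51200.

ISO 51200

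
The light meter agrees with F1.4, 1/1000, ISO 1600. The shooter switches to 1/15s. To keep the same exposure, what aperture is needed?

Shutter speed: 1/1000 → 1/500 → 1/250 → 1/125 → 1/60 → 1/30 → 1/15 — 6 stops slower (brighter).
Need 6 stops darker from the aperture: f/1.4 → f/2 → f/2.8 → f/4 → f/5.6 → f/8 → f/11.

f/11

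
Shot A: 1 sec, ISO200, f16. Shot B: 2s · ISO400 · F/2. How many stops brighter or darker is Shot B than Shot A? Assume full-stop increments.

8 stops brighter

Aperture: f/16 → f/11 → f/8 → f/5.6 → f/4 → f/2.8 → f/2 — 6 stops opened up (brighter).
Shutter speed: 1 → 2 — 1 stop longer (brighter).
ISO: 200 → 400 — 1 stop higher (brighter).
Net: +6 +1 +1 = +8 stops.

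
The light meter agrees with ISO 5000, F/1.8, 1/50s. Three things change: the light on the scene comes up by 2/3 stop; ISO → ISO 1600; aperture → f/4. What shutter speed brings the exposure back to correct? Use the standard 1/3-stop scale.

1/5s

Scene light: 2/3 stop brighter.
ISO: 5000 → 4000 → 3200 → 2500 → 2000 → 1600 — 1 2/3 stops dropped (darker).
Aperture: f/1.8 → f/2 → f/2.2 → f/2.5 → f/2.8 → f/3.2 → f/3.5 → f/4 — 2 1/3 stops stopped down (darker).
Net so far: 3 1/3 stops darker. Shutter speed: 1/50 → 1/40 → 1/30 → 1/25 → 1/20 → 1/15 → 1/13 → 1/10 → 1/8 → 1/6 → 1/5.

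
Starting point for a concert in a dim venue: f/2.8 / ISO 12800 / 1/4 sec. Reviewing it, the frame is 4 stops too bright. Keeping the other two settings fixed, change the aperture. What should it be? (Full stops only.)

f/11

Overexposed by 4 stops → need 4 stops darker.
Aperture: f/2.8 → f/4 → f/5.6 → f/8 → f/11.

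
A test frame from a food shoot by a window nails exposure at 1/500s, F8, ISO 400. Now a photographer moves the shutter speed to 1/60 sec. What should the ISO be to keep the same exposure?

ISO 50

Shutter speed: 1/500 → 1/250 → 1/125 → 1/60 — 3 stops longer (brighter).
Need 3 stops darker from the ISO: 400 → 200 → 100 → 50.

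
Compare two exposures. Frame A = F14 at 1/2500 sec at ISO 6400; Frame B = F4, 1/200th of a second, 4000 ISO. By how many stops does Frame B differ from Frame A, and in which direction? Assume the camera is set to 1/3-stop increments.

6 2/3 stops brighter

Aperture: f/14 → f/13 → f/11 → f/10 → f/9 → f/8 → f/7.1 → f/6.3 → f/5.6 → f/5 → f/4.5 → f/4 — 3 2/3 stops opened up (brighter).
Shutter speed: 1/2500 → 1/2000 → 1/1600 → 1/1250 → 1/1000 → 1/800 → 1/640 → 1/500 → 1/400 → 1/320 → 1/250 → 1/200 — 3 2/3 stops longer (brighter).
ISO: 6400 → 5000 → 4000 — 2/3 stop dropped (darker).
Net: +3 2/3 +3 2/3 −2/3 = +6 2/3 stops.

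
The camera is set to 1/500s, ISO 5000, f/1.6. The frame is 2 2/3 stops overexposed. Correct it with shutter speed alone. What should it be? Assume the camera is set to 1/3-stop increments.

1/3200s

Overexposed by 2 2/3 stops → need 2 2/3 stops darker.
Shutter speed: 1/500 → 1/640 → 1/800 → 1/1000 → 1/1250 → 1/1600 → 1/2000 → 1/2500 → 1/3200.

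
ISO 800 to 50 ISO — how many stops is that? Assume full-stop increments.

4 stops

800 → 400 → 200 → 100 → 50 — count the steps: 4 stops.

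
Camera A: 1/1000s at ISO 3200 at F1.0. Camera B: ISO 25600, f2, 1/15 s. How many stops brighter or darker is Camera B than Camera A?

Aperture: f/1.0 → f/1.4 → f/2 — 2 stops stopped down (darker).
Shutter speed: 1/1000 → 1/500 → 1/250 → 1/125 → 1/60 → 1/30 → 1/15 — 6 stops longer (brighter).
ISO: 3200 → 6400 → 12800 → 25600 — 3 stops raised (brighter).
Net: −2 +6 +3 = +7 stops.

7 stops brighter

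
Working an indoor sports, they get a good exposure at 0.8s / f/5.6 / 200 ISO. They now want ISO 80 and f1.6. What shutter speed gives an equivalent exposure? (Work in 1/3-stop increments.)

ISO: 200 → 160 → 125 → 100 → 80 — 1 1/3 stops lower (darker).
Aperture: f/5.6 → f/5 → f/4.5 → f/4 → f/3.5 → f/3.2 → f/2.8 → f/2.5 → f/2.2 → f/2 → f/1.8 → f/1.6 — 3 2/3 stops wider (brighter).
Net change so far: 2 1/3 stops brighter. Offset with the shutter speed: 0.8 → 0.6 → 0.5 → 0.4 → 0.3 → 1/4 → 1/5 → 1/6.

1/6s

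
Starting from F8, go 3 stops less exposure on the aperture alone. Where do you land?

f/22

Aperture: f/8 → f/11 → f/16 → f/22 — 3 stops smaller aperture (darker).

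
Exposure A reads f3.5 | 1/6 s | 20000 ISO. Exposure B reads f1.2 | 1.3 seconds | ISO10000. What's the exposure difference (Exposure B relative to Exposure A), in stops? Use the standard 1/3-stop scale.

5 stops brighter

Aperture: f/3.5 → f/3.2 → f/2.8 → f/2.5 → f/2.2 → f/2 → f/1.8 → f/1.6 → f/1.4 → f/1.2 — 3 stops opened up (brighter).
Shutter speed: 1/6 → 1/5 → 1/4 → 0.3 → 0.4 → 0.5 → 0.6 → 0.8 → 1 → 1.3 — 3 stops slower (brighter).
ISO: 20000 → 16000 → 12800 → 10000 — 1 stop dropped (darker).
Net: +3 +3 −1 = +5 stops.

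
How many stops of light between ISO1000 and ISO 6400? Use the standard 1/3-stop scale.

1000 → 1250 → 1600 → 2000 → 2500 → 3200 → 4000 → 5000 → 6400 — count the steps: 8 third-stops = 2 2/3 stops.

2 2/3 stops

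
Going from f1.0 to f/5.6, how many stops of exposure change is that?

5 stops

f/1.0 → f/1.4 → f/2 → f/2.8 → f/4 → f/5.6 — count the steps: 5 stops.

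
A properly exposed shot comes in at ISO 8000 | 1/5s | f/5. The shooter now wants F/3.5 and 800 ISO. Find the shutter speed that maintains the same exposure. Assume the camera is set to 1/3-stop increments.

Aperture: f/5 → f/4.5 → f/4 → f/3.5 — 1 stop opened up (brighter).
ISO: 8000 → 6400 → 5000 → 4000 → 3200 → 2500 → 2000 → 1600 → 1250 → 1000 → 800 — 3 1/3 stops dropped (darker).
Net change so far: 2 1/3 stops darker. Offset with the shutter speed: 1/5 → 1/4 → 0.3 → 0.4 → 0.5 → 0.6 → 0.8 → 1.

1 s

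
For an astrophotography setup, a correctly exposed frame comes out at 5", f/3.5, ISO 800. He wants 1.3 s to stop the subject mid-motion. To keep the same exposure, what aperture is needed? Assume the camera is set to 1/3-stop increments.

f/1.8

Shutter speed: 5 → 4 → 3.2 → 2.5 → 2 → 1.6 → 1.3 — 2 stops faster (darker).
Need 2 stops brighter from the aperture: f/3.5 → f/3.2 → f/2.8 → f/2.5 → f/2.2 → f/2 → f/1.8.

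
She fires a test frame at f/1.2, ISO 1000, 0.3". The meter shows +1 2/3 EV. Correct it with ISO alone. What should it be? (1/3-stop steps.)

ISO 320

Overexposed by 1 2/3 stops → need 1 2/3 stops darker.
ISO: 1000 → 800 → 640 → 500 → 400 → 320.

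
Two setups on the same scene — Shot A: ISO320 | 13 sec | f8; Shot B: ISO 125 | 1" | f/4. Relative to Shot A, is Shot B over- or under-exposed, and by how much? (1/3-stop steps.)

3 stops darker

Aperture: f/8 → f/7.1 → f/6.3 → f/5.6 → f/5 → f/4.5 → f/4 — 2 stops larger aperture (brighter).
Shutter speed: 13 → 10 → 8 → 6 → 5 → 4 → 3.2 → 2.5 → 2 → 1.6 → 1.3 → 1 — 3 2/3 stops faster (darker).
ISO: 320 → 250 → 200 → 160 → 125 — 1 1/3 stops dropped (darker).
Net: +2 −3 2/3 −1 1/3 = −3 stops.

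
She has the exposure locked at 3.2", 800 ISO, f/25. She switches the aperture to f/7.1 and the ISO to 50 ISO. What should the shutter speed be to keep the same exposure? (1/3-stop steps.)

4 s

Aperture: f/25 → f/22 → f/20 → f/18 → f/16 → f/14 → f/13 → f/11 → f/10 → f/9 → f/8 → f/7.1 — 3 2/3 stops opened up (brighter).
ISO: 800 → 640 → 500 → 400 → 320 → 250 → 200 → 160 → 125 → 100 → 80 → 64 → 50 — 4 stops lower (darker).
Net change so far: 1/3 stop darker. Offset with the shutter speed: 3.2 → 4.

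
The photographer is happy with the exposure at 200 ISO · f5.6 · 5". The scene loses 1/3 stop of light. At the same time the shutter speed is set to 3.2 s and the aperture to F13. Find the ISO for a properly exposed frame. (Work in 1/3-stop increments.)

ISO 2000

Scene light: 1/3 stop darker.
Shutter speed: 5 → 4 → 3.2 — 2/3 stop shorter (darker).
Aperture: f/5.6 → f/6.3 → f/7.1 → f/8 → f/9 → f/10 → f/11 → f/13 — 2 1/3 stops stopped down (darker).
Net so far: 3 1/3 stops darker. ISO: 200 → 250 → 320 → 400 → 500 → 640 → 800 → 1000 → 1250 → 1600 → 2000.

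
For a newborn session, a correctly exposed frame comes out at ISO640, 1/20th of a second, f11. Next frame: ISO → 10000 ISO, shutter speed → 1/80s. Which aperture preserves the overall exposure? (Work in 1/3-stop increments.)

f/22

ISO: 640 → 800 → 1000 → 1250 → 1600 → 2000 → 2500 → 3200 → 4000 → 5000 → 6400 → 8000 → 10000 — 4 stops higher (brighter).
Shutter speed: 1/20 → 1/25 → 1/30 → 1/40 → 1/50 → 1/60 → 1/80 — 2 stops shorter (darker).
Net change so far: 2 stops brighter. Offset with the aperture: f/11 → f/13 → f/14 → f/16 → f/18 → f/20 → f/22.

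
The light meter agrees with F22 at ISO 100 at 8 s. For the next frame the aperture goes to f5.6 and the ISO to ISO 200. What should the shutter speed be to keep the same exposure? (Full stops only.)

1/4s

Aperture: f/22 → f/16 → f/11 → f/8 → f/5.6 — 4 stops larger aperture (brighter).
ISO: 100 → 200 — 1 stop raised (brighter).
Net change so far: 5 stops brighter. Offset with the shutter speed: 8 → 4 → 2 → 1 → 1/2 → 1/4.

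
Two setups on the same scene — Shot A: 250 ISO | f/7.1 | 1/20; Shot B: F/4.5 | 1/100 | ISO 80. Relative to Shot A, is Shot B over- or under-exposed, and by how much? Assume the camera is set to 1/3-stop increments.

Aperture: f/7.1 → f/6.3 → f/5.6 → f/5 → f/4.5 — 1 1/3 stops larger aperture (brighter).
Shutter speed: 1/20 → 1/25 → 1/30 → 1/40 → 1/50 → 1/60 → 1/80 → 1/100 — 2 1/3 stops faster (darker).
ISO: 250 → 200 → 160 → 125 → 100 → 80 — 1 2/3 stops dropped (darker).
Net: +1 1/3 −2 1/3 −1 2/3 = −2 2/3 stops.

2 2/3 stops darker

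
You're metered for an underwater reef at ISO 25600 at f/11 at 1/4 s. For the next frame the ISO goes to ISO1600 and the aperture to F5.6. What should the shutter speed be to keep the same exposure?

1 s

ISO: 25600 → 12800 → 6400 → 3200 → 1600 — 4 stops dropped (darker).
Aperture: f/11 → f/8 → f/5.6 — 2 stops wider (brighter).
Net change so far: 2 stops darker. Offset with the shutter speed: 1/4 → 1/2 → 1.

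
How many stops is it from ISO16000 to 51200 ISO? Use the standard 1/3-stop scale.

1 2/3 stops

16000 → 20000 → 25600 → 32000 → 40000 → 51200 — count the steps: 5 third-stops = 1 2/3 stops.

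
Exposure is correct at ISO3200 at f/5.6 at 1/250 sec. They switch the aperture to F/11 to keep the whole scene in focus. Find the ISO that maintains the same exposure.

ISO 12800

Aperture: f/5.6 → f/8 → f/11 — 2 stops smaller aperture (darker).
Need 2 stops brighter from the ISO: 3200 → 6400 → 12800.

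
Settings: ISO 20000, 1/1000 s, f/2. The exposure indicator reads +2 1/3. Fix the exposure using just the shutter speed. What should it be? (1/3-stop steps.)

1/5000s

Overexposed by 2 1/3 stops → need 2 1/3 stops darker.
Shutter speed: 1/1000 → 1/1250 → 1/1600 → 1/2000 → 1/2500 → 1/3200 → 1/4000 → 1/5000.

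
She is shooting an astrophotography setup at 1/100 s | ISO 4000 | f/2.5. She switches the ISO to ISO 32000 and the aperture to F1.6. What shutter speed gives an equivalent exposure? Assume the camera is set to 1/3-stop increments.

1/2000s

ISO: 4000 → 5000 → 6400 → 8000 → 10000 → 12800 → 16000 → 20000 → 25600 → 32000 — 3 stops higher (brighter).
Aperture: f/2.5 → f/2.2 → f/2 → f/1.8 → f/1.6 — 1 1/3 stops larger aperture (brighter).
Net change so far: 4 1/3 stops brighter. Offset with the shutter speed: 1/100 → 1/125 → 1/160 → 1/200 → 1/250 → 1/320 → 1/400 → 1/500 → 1/640 → 1/800 → 1/1000 → 1/1250 → 1/1600 → 1/2000.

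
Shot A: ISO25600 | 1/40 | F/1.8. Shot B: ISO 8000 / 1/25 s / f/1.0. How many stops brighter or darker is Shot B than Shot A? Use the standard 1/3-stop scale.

2/3 stop brighter

Aperture: f/1.8 → f/1.6 → f/1.4 → f/1.2 → f/1.1 → f/1.0 — 1 2/3 stops opened up (brighter).
Shutter speed: 1/40 → 1/30 → 1/25 — 2/3 stop slower (brighter).
ISO: 25600 → 20000 → 16000 → 12800 → 10000 → 8000 — 1 2/3 stops lower (darker).
Net: +1 2/3 +2/3 −1 2/3 = +2/3 stops.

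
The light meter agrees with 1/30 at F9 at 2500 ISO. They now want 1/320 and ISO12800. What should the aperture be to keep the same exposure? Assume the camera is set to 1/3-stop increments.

Shutter speed: 1/30 → 1/40 → 1/50 → 1/60 → 1/80 → 1/100 → 1/125 → 1/160 → 1/200 → 1/250 → 1/320 — 3 1/3 stops faster (darker).
ISO: 2500 → 3200 → 4000 → 5000 → 6400 → 8000 → 10000 → 12800 — 2 1/3 stops raised (brighter).
Net change so far: 1 stop darker. Offset with the aperture: f/9 → f/8 → f/7.1 → f/6.3.

f/6.3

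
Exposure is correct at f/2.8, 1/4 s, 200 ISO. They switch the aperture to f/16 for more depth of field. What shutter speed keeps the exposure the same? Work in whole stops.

Aperture: f/2.8 → f/4 → f/5.6 → f/8 → f/11 → f/16 — 5 stops stopped down (darker).
Need 5 stops brighter from the shutter speed: 1/4 → 1/2 → 1 → 2 → 4 → 8.

8 s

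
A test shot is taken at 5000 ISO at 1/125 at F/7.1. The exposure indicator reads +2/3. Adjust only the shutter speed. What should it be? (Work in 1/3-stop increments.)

Overexposed by 2/3 stop → need 2/3 stop darker.
Shutter speed: 1/125 → 1/160 → 1/200.

1/200s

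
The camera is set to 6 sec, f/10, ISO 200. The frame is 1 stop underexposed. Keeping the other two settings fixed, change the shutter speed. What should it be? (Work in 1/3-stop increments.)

13 s

Underexposed by 1 stop → need 1 stop brighter.
Shutter speed: 6 → 8 → 10 → 13.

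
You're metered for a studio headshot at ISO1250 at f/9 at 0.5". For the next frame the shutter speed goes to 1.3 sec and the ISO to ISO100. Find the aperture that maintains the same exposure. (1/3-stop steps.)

f/4

Shutter speed: 0.5 → 0.6 → 0.8 → 1 → 1.3 — 1 1/3 stops longer (brighter).
ISO: 1250 → 1000 → 800 → 640 → 500 → 400 → 320 → 250 → 200 → 160 → 125 → 100 — 3 2/3 stops dropped (darker).
Net change so far: 2 1/3 stops darker. Offset with the aperture: f/9 → f/8 → f/7.1 → f/6.3 → f/5.6 → f/5 → f/4.5 → f/4.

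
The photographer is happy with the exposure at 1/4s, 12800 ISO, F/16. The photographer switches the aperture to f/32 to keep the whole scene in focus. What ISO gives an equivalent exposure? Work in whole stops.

Aperture: f/16 → f/22 → f/32 — 2 stops stopped down (darker).
Need 2 stops brighter from the ISO: 12800 → 25600 → 51200.

ISO 51200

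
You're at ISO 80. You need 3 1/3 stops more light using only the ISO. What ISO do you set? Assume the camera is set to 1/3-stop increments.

ISO 800

ISO: 80 → 100 → 125 → 160 → 200 → 250 → 320 → 400 → 500 → 640 → 800 — 3 1/3 stops raised (brighter).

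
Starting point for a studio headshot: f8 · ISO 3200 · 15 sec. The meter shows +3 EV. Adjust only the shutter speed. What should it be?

2 s

Overexposed by 3 stops → need 3 stops darker.
Shutter speed: 15 → 8 → 4 → 2.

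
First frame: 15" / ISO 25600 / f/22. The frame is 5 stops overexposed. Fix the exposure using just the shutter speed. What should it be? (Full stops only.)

Overexposed by 5 stops → need 5 stops darker.
Shutter speed: 15 → 8 → 4 → 2 → 1 → 1/2.

1/2s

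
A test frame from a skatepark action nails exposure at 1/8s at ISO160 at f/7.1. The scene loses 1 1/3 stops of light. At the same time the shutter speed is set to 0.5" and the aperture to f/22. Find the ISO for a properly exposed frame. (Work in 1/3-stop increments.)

ISO 1000

Scene light: 1 1/3 stops darker.
Shutter speed: 1/8 → 1/6 → 1/5 → 1/4 → 0.3 → 0.4 → 0.5 — 2 stops longer (brighter).
Aperture: f/7.1 → f/8 → f/9 → f/10 → f/11 → f/13 → f/14 → f/16 → f/18 → f/20 → f/22 — 3 1/3 stops stopped down (darker).
Net so far: 2 2/3 stops darker. ISO: 160 → 200 → 250 → 320 → 400 → 500 → 640 → 800 → 1000.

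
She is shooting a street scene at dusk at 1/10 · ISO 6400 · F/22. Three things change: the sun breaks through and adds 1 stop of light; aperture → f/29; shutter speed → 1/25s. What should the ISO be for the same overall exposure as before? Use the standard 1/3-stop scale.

Scene light: 1 stop brighter.
Aperture: f/22 → f/25 → f/29 — 2/3 stop narrower (darker).
Shutter speed: 1/10 → 1/13 → 1/15 → 1/20 → 1/25 — 1 1/3 stops shorter (darker).
Net so far: 1 stop darker. ISO: 6400 → 8000 → 10000 → 12800.

ISO 12800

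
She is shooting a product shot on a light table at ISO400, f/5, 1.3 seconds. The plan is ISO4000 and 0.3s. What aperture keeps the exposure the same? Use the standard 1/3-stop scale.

f/8

ISO: 400 → 500 → 640 → 800 → 1000 → 1250 → 1600 → 2000 → 2500 → 3200 → 4000 — 3 1/3 stops raised (brighter).
Shutter speed: 1.3 → 1 → 0.8 → 0.6 → 0.5 → 0.4 → 0.3 — 2 stops shorter (darker).
Net change so far: 1 1/3 stops brighter. Offset with the aperture: f/5 → f/5.6 → f/6.3 → f/7.1 → f/8.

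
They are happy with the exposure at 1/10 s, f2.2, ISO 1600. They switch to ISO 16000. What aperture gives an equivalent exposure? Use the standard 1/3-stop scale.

f/7.1

ISO: 1600 → 2000 → 2500 → 3200 → 4000 → 5000 → 6400 → 8000 → 10000 → 12800 → 16000 — 3 1/3 stops higher (brighter).
Need 3 1/3 stops darker from the aperture: f/2.2 → f/2.5 → f/2.8 → f/3.2 → f/3.5 → f/4 → f/4.5 → f/5 → f/5.6 → f/6.3 → f/7.1.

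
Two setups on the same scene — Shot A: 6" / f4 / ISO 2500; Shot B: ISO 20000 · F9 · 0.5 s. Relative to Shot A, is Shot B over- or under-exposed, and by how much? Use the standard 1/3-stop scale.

Aperture: f/4 → f/4.5 → f/5 → f/5.6 → f/6.3 → f/7.1 → f/8 → f/9 — 2 1/3 stops stopped down (darker).
Shutter speed: 6 → 5 → 4 → 3.2 → 2.5 → 2 → 1.6 → 1.3 → 1 → 0.8 → 0.6 → 0.5 — 3 2/3 stops shorter (darker).
ISO: 2500 → 3200 → 4000 → 5000 → 6400 → 8000 → 10000 → 12800 → 16000 → 20000 — 3 stops higher (brighter).
Net: −2 1/3 −3 2/3 +3 = −3 stops.

3 stops darker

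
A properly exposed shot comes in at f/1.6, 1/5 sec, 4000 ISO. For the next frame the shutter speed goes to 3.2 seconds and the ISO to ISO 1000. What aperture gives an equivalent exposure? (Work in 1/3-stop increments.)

Shutter speed: 1/5 → 1/4 → 0.3 → 0.4 → 0.5 → 0.6 → 0.8 → 1 → 1.3 → 1.6 → 2 → 2.5 → 3.2 — 4 stops slower (brighter).
ISO: 4000 → 3200 → 2500 → 2000 → 1600 → 1250 → 1000 — 2 stops lower (darker).
Net change so far: 2 stops brighter. Offset with the aperture: f/1.6 → f/1.8 → f/2 → f/2.2 → f/2.5 → f/2.8 → f/3.2.

f/3.2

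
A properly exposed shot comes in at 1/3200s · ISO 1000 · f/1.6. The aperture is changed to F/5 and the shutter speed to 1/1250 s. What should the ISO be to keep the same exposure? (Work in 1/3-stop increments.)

ISO 4000

Aperture: f/1.6 → f/1.8 → f/2 → f/2.2 → f/2.5 → f/2.8 → f/3.2 → f/3.5 → f/4 → f/4.5 → f/5 — 3 1/3 stops stopped down (darker).
Shutter speed: 1/3200 → 1/2500 → 1/2000 → 1/1600 → 1/1250 — 1 1/3 stops longer (brighter).
Net change so far: 2 stops darker. Offset with the ISO: 1000 → 1250 → 1600 → 2000 → 2500 → 3200 → 4000.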